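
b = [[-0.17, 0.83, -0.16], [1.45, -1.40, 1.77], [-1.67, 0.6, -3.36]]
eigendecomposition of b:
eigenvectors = [[0.16, -0.86, -0.51],[-0.59, -0.4, 0.66],[0.79, 0.33, 0.55]]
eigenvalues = [-4.14, 0.27, -1.06]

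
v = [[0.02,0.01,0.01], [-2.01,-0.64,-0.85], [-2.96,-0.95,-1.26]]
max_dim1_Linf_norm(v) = 2.96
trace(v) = -1.88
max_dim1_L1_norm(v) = 5.17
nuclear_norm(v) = 4.06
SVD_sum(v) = [[0.02,0.01,0.01], [-2.01,-0.64,-0.85], [-2.96,-0.95,-1.26]] + [[-0.0, 0.0, 0.00], [-0.0, 0.00, 0.0], [0.00, -0.0, -0.00]] + [[0.00, 0.00, -0.0], [-0.0, -0.0, 0.00], [0.00, 0.0, -0.00]]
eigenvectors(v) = [[(-0.01+0j), -0.28+0.11j, (-0.28-0.11j)], [0.56+0.00j, (-0.24-0.35j), -0.24+0.35j], [0.83+0.00j, 0.85+0.00j, 0.85-0.00j]]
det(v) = -0.00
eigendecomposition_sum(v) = [[(0.03-0j),(0.01+0j),0.01-0.00j], [(-2.01+0j),-0.64-0.00j,-0.85+0.00j], [(-2.98+0j),(-0.95-0j),-1.26+0.00j]] + [[-0.00+0.00j, 0.00+0.00j, -0.00-0.00j], [-0.00-0.00j, (-0+0j), 0.00-0.00j], [(0.01+0j), -0.00-0.00j, 0.00+0.00j]] + [[(-0-0j), 0.00-0.00j, -0.00+0.00j],[-0.00+0.00j, -0.00-0.00j, 0j],[(0.01-0j), (-0+0j), 0.00-0.00j]]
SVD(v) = [[-0.01, -0.52, 0.85], [0.56, -0.71, -0.43], [0.83, 0.48, 0.30]] @ diag([4.052709780327272, 0.006436171548454008, 0.0014184976100319073]) @ [[-0.88, -0.28, -0.38], [0.46, -0.70, -0.54], [0.11, 0.65, -0.75]]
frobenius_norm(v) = 4.05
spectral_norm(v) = 4.05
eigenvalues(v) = [(-1.87+0j), (-0+0j), (-0-0j)]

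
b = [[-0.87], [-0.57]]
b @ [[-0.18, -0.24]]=[[0.16, 0.21], [0.1, 0.14]]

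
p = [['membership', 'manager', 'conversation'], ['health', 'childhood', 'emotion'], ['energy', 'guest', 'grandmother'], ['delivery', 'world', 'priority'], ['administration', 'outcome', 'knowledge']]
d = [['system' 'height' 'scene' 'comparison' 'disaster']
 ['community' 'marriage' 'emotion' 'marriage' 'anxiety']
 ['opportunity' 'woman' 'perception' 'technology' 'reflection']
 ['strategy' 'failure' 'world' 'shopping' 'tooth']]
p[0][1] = 'manager'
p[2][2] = 'grandmother'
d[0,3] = 'comparison'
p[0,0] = 'membership'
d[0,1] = 'height'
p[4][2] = 'knowledge'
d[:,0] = ['system', 'community', 'opportunity', 'strategy']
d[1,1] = 'marriage'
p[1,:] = ['health', 'childhood', 'emotion']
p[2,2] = 'grandmother'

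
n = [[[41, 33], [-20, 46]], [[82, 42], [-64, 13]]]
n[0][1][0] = -20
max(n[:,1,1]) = 46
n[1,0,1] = 42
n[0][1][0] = -20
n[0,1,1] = 46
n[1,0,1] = 42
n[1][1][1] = 13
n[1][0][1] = 42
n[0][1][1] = 46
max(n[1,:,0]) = 82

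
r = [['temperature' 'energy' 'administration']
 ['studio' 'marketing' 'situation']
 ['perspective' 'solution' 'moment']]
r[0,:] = ['temperature', 'energy', 'administration']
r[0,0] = 'temperature'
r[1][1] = 'marketing'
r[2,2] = 'moment'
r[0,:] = ['temperature', 'energy', 'administration']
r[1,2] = 'situation'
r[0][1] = 'energy'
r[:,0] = ['temperature', 'studio', 'perspective']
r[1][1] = 'marketing'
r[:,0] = ['temperature', 'studio', 'perspective']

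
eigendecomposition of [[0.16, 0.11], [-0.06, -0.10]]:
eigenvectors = [[0.97, -0.43],[-0.25, 0.9]]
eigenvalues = [0.13, -0.07]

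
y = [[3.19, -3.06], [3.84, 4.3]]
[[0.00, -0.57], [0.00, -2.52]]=y @ [[0.00, -0.4], [0.00, -0.23]]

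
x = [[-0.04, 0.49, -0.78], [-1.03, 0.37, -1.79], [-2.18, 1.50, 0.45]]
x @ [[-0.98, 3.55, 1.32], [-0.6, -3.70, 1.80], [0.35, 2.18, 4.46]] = [[-0.53, -3.66, -2.65], [0.16, -8.93, -8.68], [1.39, -12.31, 1.83]]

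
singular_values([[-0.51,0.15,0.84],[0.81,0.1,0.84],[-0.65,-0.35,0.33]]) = [1.24, 1.17, 0.33]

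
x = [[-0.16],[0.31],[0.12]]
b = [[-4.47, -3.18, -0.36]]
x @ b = [[0.72, 0.51, 0.06], [-1.39, -0.99, -0.11], [-0.54, -0.38, -0.04]]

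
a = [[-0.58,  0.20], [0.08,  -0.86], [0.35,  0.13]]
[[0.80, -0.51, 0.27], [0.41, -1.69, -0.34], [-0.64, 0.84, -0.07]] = a @ [[-1.59, 1.61, -0.34],[-0.62, 2.12, 0.36]]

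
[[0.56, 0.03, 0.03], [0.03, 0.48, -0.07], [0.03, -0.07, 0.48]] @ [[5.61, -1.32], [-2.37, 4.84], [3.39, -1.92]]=[[3.17,  -0.65], [-1.21,  2.42], [1.96,  -1.3]]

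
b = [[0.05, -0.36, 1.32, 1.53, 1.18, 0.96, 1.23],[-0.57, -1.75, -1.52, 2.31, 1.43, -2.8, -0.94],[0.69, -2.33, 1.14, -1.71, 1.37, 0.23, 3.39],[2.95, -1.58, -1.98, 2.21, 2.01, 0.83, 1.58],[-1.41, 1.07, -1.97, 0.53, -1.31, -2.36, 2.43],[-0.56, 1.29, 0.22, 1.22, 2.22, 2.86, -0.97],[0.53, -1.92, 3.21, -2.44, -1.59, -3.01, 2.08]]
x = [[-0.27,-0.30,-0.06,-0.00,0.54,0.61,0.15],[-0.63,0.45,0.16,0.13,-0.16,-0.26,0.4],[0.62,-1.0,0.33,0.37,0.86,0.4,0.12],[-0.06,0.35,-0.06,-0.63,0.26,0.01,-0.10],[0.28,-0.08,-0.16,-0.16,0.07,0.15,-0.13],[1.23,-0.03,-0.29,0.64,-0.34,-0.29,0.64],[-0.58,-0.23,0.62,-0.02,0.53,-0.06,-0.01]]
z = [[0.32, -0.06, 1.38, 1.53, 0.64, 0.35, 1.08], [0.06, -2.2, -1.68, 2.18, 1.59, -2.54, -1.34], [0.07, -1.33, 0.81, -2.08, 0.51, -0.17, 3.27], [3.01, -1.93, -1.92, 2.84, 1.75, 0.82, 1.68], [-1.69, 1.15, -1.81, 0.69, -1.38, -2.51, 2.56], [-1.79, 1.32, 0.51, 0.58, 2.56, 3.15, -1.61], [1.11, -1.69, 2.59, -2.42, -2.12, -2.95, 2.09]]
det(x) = 0.00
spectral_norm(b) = 7.73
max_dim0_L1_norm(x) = 3.67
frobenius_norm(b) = 12.44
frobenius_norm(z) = 12.63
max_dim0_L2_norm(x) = 1.67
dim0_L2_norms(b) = [3.48, 4.2, 4.85, 4.82, 4.3, 5.68, 5.25]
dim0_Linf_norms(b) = [2.95, 2.33, 3.21, 2.44, 2.22, 3.01, 3.39]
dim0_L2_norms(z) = [4.06, 4.03, 4.39, 5.11, 4.38, 5.67, 5.48]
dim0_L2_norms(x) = [1.67, 1.21, 0.8, 0.99, 1.24, 0.84, 0.8]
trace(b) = 5.28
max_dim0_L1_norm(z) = 13.63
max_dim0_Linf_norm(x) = 1.23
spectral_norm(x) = 1.95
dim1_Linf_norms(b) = [1.53, 2.8, 3.39, 2.95, 2.43, 2.86, 3.21]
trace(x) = -0.35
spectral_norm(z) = 7.97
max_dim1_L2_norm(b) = 6.01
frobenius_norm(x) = 2.96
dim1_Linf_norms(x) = [0.61, 0.63, 1.0, 0.63, 0.28, 1.23, 0.62]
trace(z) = 5.63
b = x + z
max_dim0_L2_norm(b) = 5.68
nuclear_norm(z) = 28.54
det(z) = -479.68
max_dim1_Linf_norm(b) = 3.39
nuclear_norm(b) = 28.36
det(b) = -2517.86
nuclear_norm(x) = 5.94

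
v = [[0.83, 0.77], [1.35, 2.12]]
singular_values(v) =[2.74, 0.26]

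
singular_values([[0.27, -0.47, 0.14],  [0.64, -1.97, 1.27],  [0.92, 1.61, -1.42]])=[3.2, 1.18, 0.1]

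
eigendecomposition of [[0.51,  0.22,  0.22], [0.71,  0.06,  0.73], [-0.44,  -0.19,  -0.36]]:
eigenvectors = [[-0.76+0.00j, -0.26-0.18j, -0.26+0.18j], [-0.43+0.00j, (0.88+0j), (0.88-0j)], [0.49+0.00j, (0.01+0.36j), (0.01-0.36j)]]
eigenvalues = [(0.49+0j), (-0.14+0.15j), (-0.14-0.15j)]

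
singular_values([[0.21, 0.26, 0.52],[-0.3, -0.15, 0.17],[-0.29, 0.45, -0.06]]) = [0.62, 0.53, 0.37]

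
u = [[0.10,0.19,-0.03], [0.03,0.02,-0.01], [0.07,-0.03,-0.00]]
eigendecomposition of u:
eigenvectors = [[-0.88, -0.27, 0.32], [-0.2, 0.33, 0.02], [-0.43, 0.90, 0.95]]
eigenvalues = [0.13, -0.03, 0.02]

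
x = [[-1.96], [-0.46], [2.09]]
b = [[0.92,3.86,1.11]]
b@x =[[-1.26]]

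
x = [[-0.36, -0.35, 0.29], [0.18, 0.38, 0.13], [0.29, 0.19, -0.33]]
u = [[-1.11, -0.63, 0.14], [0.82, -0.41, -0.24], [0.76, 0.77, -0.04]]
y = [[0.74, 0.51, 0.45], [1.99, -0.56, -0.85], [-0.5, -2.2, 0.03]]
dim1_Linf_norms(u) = [1.11, 0.82, 0.77]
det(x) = -0.00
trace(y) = 0.21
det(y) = -3.31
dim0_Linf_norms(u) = [1.11, 0.77, 0.24]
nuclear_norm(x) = 1.16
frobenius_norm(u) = 1.93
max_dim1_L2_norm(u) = 1.28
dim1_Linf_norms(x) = [0.36, 0.38, 0.33]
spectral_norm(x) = 0.79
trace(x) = -0.31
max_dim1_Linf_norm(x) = 0.38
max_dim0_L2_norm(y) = 2.33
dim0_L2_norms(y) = [2.18, 2.33, 0.96]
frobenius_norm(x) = 0.87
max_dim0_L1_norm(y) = 3.27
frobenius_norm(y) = 3.33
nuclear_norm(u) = 2.58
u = x @ y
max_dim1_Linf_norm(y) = 2.2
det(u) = 0.00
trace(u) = -1.56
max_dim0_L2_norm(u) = 1.58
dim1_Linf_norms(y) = [0.74, 1.99, 2.2]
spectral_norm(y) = 2.36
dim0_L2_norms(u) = [1.58, 1.08, 0.28]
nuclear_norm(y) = 5.25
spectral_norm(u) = 1.74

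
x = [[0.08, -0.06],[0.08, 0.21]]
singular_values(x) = [0.23, 0.1]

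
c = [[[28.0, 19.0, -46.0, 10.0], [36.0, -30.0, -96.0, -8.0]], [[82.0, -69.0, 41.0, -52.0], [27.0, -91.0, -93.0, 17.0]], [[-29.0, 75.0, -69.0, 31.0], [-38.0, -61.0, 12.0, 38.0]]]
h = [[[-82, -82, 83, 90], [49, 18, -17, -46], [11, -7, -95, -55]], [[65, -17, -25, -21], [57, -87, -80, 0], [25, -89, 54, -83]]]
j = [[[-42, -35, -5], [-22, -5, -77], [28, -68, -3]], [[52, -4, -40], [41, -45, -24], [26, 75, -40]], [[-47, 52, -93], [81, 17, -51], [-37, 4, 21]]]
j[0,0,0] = -42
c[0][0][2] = -46.0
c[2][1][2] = 12.0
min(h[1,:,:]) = -89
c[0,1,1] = -30.0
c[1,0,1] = -69.0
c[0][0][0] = 28.0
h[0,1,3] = -46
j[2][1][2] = -51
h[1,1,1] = -87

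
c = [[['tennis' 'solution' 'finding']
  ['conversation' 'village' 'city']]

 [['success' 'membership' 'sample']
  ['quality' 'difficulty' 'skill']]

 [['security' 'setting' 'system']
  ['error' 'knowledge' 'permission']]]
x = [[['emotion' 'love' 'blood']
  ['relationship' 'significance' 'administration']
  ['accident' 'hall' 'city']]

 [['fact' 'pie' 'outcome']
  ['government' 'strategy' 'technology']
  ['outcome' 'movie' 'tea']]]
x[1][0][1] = 'pie'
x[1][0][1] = 'pie'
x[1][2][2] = 'tea'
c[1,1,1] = 'difficulty'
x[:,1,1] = ['significance', 'strategy']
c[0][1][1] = 'village'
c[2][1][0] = 'error'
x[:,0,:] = [['emotion', 'love', 'blood'], ['fact', 'pie', 'outcome']]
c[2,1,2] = 'permission'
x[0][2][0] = 'accident'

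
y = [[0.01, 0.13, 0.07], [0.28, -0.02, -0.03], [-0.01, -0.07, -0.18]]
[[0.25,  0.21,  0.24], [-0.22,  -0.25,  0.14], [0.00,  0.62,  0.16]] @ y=[[0.06, 0.01, -0.03], [-0.07, -0.03, -0.03], [0.17, -0.02, -0.05]]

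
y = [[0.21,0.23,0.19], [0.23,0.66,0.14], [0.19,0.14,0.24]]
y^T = [[0.21, 0.23, 0.19], [0.23, 0.66, 0.14], [0.19, 0.14, 0.24]]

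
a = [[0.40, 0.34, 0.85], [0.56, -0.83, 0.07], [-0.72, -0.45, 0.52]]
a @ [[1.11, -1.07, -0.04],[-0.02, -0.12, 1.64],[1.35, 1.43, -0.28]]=[[1.58,0.75,0.3], [0.73,-0.4,-1.40], [-0.09,1.57,-0.85]]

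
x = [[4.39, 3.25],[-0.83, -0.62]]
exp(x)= [[50.58, 36.66],[-9.36, -5.93]]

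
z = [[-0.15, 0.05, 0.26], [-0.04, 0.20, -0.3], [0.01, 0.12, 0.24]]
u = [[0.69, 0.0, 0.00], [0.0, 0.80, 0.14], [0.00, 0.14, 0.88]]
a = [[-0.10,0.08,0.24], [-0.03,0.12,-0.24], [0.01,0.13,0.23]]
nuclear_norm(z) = 0.84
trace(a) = 0.25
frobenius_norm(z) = 0.54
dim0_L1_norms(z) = [0.2, 0.37, 0.8]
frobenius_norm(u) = 1.39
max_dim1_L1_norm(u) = 1.02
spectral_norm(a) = 0.42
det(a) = -0.01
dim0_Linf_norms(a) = [0.1, 0.13, 0.24]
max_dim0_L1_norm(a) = 0.71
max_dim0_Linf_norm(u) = 0.88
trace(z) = 0.29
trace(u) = 2.37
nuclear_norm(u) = 2.37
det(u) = 0.47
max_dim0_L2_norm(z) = 0.46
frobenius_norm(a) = 0.47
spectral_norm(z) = 0.47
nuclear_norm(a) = 0.69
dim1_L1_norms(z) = [0.46, 0.54, 0.37]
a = z @ u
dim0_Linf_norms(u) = [0.69, 0.8, 0.88]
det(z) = -0.01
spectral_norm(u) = 0.99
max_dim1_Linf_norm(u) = 0.88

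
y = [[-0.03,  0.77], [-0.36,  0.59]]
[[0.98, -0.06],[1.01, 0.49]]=y@[[-0.75, -1.59], [1.25, -0.14]]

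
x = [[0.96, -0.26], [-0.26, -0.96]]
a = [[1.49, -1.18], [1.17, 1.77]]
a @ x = [[1.74, 0.75], [0.66, -2.00]]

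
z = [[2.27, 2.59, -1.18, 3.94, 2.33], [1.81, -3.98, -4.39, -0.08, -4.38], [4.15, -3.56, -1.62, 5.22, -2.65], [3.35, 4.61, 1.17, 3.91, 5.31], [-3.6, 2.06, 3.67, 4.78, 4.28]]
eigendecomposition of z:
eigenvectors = [[-0.36+0.00j, -0.07+0.00j, (-0.17+0j), (0.3+0.06j), (0.3-0.06j)], [(0.26+0j), -0.68+0.00j, 0.62+0.00j, 0.40+0.16j, 0.40-0.16j], [(-0.39+0j), -0.64+0.00j, (0.23+0j), (0.33-0.42j), 0.33+0.42j], [-0.61+0.00j, (0.29+0j), 0.23+0.00j, (0.14-0.05j), (0.14+0.05j)], [(-0.52+0j), 0.19+0.00j, -0.70+0.00j, -0.64+0.00j, (-0.64-0j)]]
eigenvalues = [(9.18+0j), (-6.62+0j), (-1.21+0j), (1.75+2.58j), (1.75-2.58j)]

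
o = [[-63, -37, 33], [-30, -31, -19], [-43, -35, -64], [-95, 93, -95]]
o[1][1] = -31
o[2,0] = -43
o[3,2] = -95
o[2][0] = -43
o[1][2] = -19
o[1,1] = -31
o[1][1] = -31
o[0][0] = -63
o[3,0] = -95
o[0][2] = 33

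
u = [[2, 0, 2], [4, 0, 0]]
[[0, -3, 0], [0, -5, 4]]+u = [[2, -3, 2], [4, -5, 4]]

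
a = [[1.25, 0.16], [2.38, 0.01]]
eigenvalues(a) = [1.5, -0.24]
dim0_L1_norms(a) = [3.63, 0.17]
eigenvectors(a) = [[0.53,-0.11], [0.85,0.99]]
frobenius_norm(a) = 2.69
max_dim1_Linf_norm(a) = 2.38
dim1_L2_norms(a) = [1.26, 2.38]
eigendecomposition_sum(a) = [[1.29,0.14], [2.05,0.22]] + [[-0.04, 0.02], [0.33, -0.21]]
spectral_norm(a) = 2.69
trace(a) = 1.26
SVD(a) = [[-0.47, -0.88], [-0.88, 0.47]] @ diag([2.6895814889962724, 0.13693580265435507]) @ [[-1.0, -0.03], [0.03, -1.0]]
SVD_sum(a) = [[1.25, 0.04], [2.38, 0.07]] + [[-0.0, 0.12], [0.00, -0.06]]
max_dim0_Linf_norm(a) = 2.38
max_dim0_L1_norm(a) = 3.63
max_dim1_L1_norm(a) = 2.39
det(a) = -0.37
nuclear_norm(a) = 2.83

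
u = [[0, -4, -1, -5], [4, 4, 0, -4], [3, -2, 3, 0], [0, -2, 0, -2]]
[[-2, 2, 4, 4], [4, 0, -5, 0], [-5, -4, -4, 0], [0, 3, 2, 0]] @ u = [[20, 0, 14, -6], [-15, -6, -19, -20], [-28, 12, -7, 41], [18, 8, 6, -12]]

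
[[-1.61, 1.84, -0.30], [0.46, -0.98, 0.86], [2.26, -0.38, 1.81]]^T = [[-1.61, 0.46, 2.26],  [1.84, -0.98, -0.38],  [-0.30, 0.86, 1.81]]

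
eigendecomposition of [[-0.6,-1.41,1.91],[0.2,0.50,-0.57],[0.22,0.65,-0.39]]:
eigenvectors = [[0.94, 0.96, 0.96],[-0.28, -0.25, -0.22],[-0.18, 0.12, 0.16]]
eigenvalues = [-0.54, 0.01, 0.04]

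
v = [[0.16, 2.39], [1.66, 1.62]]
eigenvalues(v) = [-1.23, 3.01]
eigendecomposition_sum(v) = [[-0.83, 0.69], [0.48, -0.4]] + [[0.99, 1.70], [1.18, 2.02]]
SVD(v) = [[-0.72, -0.69],[-0.69, 0.72]] @ diag([3.114500574204483, 1.1906242788050097]) @ [[-0.41,-0.91], [0.91,-0.41]]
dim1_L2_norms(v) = [2.4, 2.32]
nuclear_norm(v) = 4.31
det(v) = -3.71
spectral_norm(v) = 3.11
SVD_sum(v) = [[0.91, 2.06], [0.87, 1.97]] + [[-0.75, 0.33],[0.79, -0.35]]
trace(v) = 1.78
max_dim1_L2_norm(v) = 2.4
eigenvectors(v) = [[-0.86, -0.64], [0.50, -0.77]]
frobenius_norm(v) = 3.33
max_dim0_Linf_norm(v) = 2.39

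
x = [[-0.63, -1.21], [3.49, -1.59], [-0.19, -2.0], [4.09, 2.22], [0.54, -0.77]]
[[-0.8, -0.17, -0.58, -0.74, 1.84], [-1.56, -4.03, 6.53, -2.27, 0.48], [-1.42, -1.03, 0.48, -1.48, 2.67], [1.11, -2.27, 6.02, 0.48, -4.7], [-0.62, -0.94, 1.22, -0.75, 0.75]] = x@[[-0.12, -0.88, 1.69, -0.30, -0.45], [0.72, 0.60, -0.4, 0.77, -1.29]]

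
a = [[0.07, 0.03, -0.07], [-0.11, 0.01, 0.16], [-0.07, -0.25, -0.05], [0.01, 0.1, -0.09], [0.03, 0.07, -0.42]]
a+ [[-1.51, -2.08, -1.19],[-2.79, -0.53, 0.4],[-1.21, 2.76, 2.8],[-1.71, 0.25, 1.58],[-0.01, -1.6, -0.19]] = [[-1.44, -2.05, -1.26], [-2.9, -0.52, 0.56], [-1.28, 2.51, 2.75], [-1.70, 0.35, 1.49], [0.02, -1.53, -0.61]]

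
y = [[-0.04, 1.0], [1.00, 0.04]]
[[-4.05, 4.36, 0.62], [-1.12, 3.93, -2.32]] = y @ [[-0.96,3.75,-2.34], [-4.09,4.51,0.53]]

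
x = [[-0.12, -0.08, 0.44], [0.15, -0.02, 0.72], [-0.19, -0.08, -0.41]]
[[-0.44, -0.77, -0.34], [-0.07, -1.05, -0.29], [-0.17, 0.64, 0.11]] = x @ [[1.83, 1.23, 0.89], [0.13, -1.85, -0.37], [-0.47, -1.76, -0.60]]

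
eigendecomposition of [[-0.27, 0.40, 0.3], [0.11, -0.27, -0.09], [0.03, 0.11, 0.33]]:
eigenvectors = [[0.88, -0.81, 0.41], [-0.47, -0.55, -0.06], [0.03, 0.21, 0.91]]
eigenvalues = [-0.47, -0.07, 0.34]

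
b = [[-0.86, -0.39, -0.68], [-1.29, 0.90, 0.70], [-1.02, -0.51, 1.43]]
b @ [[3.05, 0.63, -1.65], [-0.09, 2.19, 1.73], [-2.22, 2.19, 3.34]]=[[-1.08, -2.89, -1.53], [-5.57, 2.69, 6.02], [-6.24, 1.37, 5.58]]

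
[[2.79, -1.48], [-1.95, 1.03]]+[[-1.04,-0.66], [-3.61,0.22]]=[[1.75,-2.14], [-5.56,1.25]]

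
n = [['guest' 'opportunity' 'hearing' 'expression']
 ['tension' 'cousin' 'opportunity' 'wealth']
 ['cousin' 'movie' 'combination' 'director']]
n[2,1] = 'movie'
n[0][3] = 'expression'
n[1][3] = 'wealth'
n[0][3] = 'expression'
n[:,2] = ['hearing', 'opportunity', 'combination']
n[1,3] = 'wealth'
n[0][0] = 'guest'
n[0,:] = ['guest', 'opportunity', 'hearing', 'expression']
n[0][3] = 'expression'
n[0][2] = 'hearing'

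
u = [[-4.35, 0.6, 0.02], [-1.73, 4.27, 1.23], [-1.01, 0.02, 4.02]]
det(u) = -71.05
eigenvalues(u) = [(-4.24+0j), (4.09+0.25j), (4.09-0.25j)]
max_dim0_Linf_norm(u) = 4.35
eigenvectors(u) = [[(-0.98+0j), (0.07-0j), 0.07+0.00j], [-0.18+0.00j, 0.98+0.00j, 0.98-0.00j], [(-0.12+0j), -0.05+0.19j, (-0.05-0.19j)]]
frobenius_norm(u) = 7.69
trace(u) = 3.94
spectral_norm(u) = 5.91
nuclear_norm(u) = 12.86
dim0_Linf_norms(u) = [4.35, 4.27, 4.02]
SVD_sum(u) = [[-2.38, 1.93, 1.46],[-2.92, 2.38, 1.8],[-1.71, 1.4, 1.05]] + [[-0.65, 0.39, -1.57], [-0.18, 0.11, -0.44], [1.21, -0.72, 2.92]] + [[-1.32, -1.72, 0.12], [1.37, 1.78, -0.13], [-0.5, -0.66, 0.05]]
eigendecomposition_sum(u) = [[(-4.29+0j), 0.30-0.00j, (-0.03+0j)], [-0.80+0.00j, (0.06-0j), (-0.01+0j)], [-0.52+0.00j, (0.04-0j), (-0+0j)]] + [[-0.03+0.10j, (0.15-0.04j), 0.03-0.74j], [(-0.47+1.35j), (2.11-0.47j), 0.62-10.35j], [(-0.24-0.16j), -0.01+0.44j, (2.01+0.62j)]] + [[-0.03-0.10j, (0.15+0.04j), (0.03+0.74j)],  [-0.47-1.35j, (2.11+0.47j), (0.62+10.35j)],  [(-0.24+0.16j), -0.01-0.44j, (2.01-0.62j)]]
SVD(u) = [[-0.57, -0.47, -0.67], [-0.71, -0.13, 0.70], [-0.41, 0.87, -0.26]] @ diag([5.911473204767148, 3.7087858425352582, 3.2406622970513377]) @ [[0.70, -0.57, -0.43],[0.37, -0.22, 0.90],[0.61, 0.79, -0.06]]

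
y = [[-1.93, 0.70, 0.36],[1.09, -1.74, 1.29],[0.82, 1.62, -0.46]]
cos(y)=[[-0.44, 0.34, 0.12], [0.52, -0.43, 0.56], [0.28, 0.7, 0.17]]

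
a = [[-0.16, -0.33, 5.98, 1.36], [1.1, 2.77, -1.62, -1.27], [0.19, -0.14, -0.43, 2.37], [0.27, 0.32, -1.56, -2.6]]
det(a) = 13.703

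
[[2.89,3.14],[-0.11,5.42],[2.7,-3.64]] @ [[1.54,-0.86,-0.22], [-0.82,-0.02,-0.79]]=[[1.88, -2.55, -3.12],[-4.61, -0.01, -4.26],[7.14, -2.25, 2.28]]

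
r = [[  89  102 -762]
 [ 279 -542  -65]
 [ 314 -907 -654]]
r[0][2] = -762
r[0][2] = -762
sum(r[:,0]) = 682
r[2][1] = -907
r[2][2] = -654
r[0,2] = -762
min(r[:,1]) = -907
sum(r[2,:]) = -1247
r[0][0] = 89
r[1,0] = 279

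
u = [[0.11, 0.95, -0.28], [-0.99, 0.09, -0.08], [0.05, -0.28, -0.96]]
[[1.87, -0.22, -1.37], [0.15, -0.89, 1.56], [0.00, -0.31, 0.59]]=u @ [[0.06, 0.85, -1.67], [1.81, -0.2, -1.34], [-0.53, 0.43, -0.31]]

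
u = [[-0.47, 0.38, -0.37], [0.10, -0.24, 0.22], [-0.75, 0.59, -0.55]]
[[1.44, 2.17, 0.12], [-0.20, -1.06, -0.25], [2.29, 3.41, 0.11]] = u @ [[-3.56, -1.59, 1.02], [-1.52, 3.91, -0.42], [-0.94, 0.16, -2.05]]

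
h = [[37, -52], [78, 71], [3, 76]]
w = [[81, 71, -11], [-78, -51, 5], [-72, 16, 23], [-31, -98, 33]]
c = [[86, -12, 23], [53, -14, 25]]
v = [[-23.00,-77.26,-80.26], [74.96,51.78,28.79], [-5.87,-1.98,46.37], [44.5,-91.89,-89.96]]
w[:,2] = [-11, 5, 23, 33]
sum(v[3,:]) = -137.35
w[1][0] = -78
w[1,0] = -78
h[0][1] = -52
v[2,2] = 46.37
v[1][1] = 51.78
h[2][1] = 76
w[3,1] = -98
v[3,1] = -91.89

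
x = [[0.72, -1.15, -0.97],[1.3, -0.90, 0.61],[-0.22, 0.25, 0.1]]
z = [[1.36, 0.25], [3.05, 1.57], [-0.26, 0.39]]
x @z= [[-2.28,-2.00], [-1.14,-0.85], [0.44,0.38]]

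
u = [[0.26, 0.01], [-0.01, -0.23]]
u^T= [[0.26, -0.01], [0.01, -0.23]]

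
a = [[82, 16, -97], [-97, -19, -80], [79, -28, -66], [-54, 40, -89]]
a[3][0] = -54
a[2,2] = -66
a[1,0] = -97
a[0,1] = 16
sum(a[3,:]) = -103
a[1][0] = -97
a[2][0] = 79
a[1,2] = -80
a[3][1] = 40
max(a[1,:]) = -19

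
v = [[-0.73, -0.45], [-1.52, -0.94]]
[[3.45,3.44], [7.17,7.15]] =v@ [[-6.03,-6.84], [2.12,3.45]]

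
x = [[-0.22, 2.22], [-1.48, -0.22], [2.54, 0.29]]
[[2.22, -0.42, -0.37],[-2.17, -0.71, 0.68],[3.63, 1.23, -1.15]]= x @ [[1.30,0.50,-0.43], [1.13,-0.14,-0.21]]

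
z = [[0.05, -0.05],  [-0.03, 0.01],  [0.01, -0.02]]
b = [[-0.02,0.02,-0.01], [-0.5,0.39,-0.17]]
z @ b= [[0.02, -0.02, 0.01], [-0.0, 0.0, -0.00], [0.01, -0.01, 0.0]]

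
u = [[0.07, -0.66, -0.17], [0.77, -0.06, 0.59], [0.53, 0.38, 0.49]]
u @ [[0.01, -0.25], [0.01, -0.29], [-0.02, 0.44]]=[[-0.00, 0.10], [-0.0, 0.08], [-0.00, -0.03]]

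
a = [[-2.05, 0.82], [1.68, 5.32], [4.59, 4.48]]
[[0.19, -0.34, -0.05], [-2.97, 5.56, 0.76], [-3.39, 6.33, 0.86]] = a @ [[-0.28,  0.52,  0.07],  [-0.47,  0.88,  0.12]]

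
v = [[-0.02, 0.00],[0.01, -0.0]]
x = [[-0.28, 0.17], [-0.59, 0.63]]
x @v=[[0.01, 0.0], [0.02, 0.00]]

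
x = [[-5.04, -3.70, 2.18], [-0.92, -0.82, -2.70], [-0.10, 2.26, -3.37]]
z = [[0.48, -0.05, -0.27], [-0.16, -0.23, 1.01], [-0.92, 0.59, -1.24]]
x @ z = [[-3.83, 2.39, -5.08], [2.17, -1.36, 2.77], [2.69, -2.50, 6.49]]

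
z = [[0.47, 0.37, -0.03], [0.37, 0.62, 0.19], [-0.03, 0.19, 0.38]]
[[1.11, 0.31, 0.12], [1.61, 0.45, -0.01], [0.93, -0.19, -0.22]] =z @ [[1.88, -0.52, 0.13], [0.8, 1.41, 0.1], [2.20, -1.24, -0.62]]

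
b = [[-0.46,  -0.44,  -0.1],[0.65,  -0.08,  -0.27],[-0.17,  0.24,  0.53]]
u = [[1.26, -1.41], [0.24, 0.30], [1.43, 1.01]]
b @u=[[-0.83, 0.42], [0.41, -1.21], [0.6, 0.85]]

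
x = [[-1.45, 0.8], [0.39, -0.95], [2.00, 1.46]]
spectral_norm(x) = 2.62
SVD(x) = [[-0.39, 0.75], [-0.01, -0.59], [0.92, 0.31]] @ diag([2.61925916769864, 1.751622508540761]) @ [[0.92, 0.40], [-0.4, 0.92]]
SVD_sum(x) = [[-0.93,-0.40], [-0.02,-0.01], [2.22,0.97]] + [[-0.52, 1.20], [0.41, -0.94], [-0.22, 0.49]]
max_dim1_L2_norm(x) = 2.48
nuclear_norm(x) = 4.37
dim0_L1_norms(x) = [3.84, 3.21]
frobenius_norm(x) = 3.15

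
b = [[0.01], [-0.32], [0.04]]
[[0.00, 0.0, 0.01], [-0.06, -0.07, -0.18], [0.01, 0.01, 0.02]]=b @ [[0.20,0.23,0.57]]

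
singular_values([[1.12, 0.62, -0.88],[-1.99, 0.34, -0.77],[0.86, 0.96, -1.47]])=[2.57, 2.07, 0.0]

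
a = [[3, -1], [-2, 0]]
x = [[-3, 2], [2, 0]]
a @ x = [[-11, 6], [6, -4]]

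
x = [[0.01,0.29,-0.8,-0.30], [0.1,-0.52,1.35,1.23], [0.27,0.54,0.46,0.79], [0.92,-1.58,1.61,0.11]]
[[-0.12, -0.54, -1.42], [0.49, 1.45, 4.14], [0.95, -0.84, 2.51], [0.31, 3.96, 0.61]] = x @ [[0.91,0.79,-0.62], [0.64,-2.38,0.43], [0.28,-0.36,0.98], [0.29,0.5,2.52]]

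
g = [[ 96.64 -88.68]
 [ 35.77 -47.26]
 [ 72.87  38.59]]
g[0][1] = -88.68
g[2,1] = 38.59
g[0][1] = -88.68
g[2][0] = 72.87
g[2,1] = 38.59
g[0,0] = 96.64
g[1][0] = 35.77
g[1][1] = -47.26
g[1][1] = -47.26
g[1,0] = 35.77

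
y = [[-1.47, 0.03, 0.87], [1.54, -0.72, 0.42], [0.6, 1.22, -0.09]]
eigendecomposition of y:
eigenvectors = [[(-0.3+0j), -0.32+0.41j, -0.32-0.41j], [-0.50+0.00j, (0.73+0j), (0.73-0j)], [(-0.81+0j), (-0.32-0.31j), -0.32+0.31j]]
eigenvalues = [(0.89+0j), (-1.59+0.7j), (-1.59-0.7j)]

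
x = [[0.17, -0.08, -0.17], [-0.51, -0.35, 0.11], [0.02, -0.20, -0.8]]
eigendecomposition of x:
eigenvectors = [[-0.74, -0.01, 0.17],[0.65, 0.89, -0.05],[-0.14, -0.45, 0.98]]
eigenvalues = [0.21, -0.4, -0.79]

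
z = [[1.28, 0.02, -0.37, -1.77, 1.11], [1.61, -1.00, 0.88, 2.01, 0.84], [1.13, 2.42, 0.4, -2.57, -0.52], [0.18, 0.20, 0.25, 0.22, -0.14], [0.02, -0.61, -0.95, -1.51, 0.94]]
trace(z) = 1.84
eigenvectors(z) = [[0.16+0.50j, 0.16-0.50j, (-0.05+0j), (0.19+0j), (0.35+0j)], [0.35+0.17j, 0.35-0.17j, (0.72+0j), (-0.62+0j), 0.24+0.00j], [(0.57+0j), (0.57-0j), -0.69+0.00j, 0.28+0.00j, -0.83+0.00j], [(0.11-0.06j), 0.11+0.06j, (0.01+0j), -0.32+0.00j, (0.3+0j)], [(-0.26+0.41j), (-0.26-0.41j), -0.07+0.00j, (-0.63+0j), -0.21+0.00j]]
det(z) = -0.00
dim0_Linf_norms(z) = [1.61, 2.42, 0.95, 2.57, 1.11]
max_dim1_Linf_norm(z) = 2.57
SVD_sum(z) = [[0.22, 0.82, -0.18, -1.47, -0.06], [-0.28, -1.01, 0.22, 1.82, 0.07], [0.46, 1.67, -0.36, -3.01, -0.11], [-0.01, -0.04, 0.01, 0.08, 0.00], [0.14, 0.52, -0.11, -0.93, -0.04]] + [[1.19, -0.68, -0.07, -0.23, 1.12], [1.12, -0.65, -0.07, -0.22, 1.05], [-0.12, 0.07, 0.01, 0.02, -0.11], [-0.06, 0.03, 0.00, 0.01, -0.05], [0.71, -0.41, -0.04, -0.14, 0.67]] + [[-0.13, -0.11, -0.12, -0.07, 0.05], [0.77, 0.66, 0.73, 0.4, -0.28], [0.79, 0.68, 0.75, 0.42, -0.29], [0.25, 0.21, 0.24, 0.13, -0.09], [-0.83, -0.72, -0.8, -0.44, 0.31]] + [[-0.00, 0.0, 0.0, -0.00, 0.0], [0.0, -0.0, -0.0, 0.0, -0.0], [0.0, -0.00, -0.0, 0.0, -0.0], [-0.00, 0.0, 0.00, -0.00, 0.00], [0.00, -0.0, -0.0, 0.00, -0.00]] + [[-0.0, 0.00, -0.0, 0.00, 0.0], [0.0, -0.0, 0.00, -0.00, -0.00], [0.00, -0.0, 0.0, -0.00, -0.0], [0.00, -0.00, 0.00, -0.00, -0.0], [0.00, -0.00, 0.0, -0.0, -0.00]]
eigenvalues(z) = [(1.93+1.58j), (1.93-1.58j), (-2.01+0j), (-0+0j), (-0+0j)]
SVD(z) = [[-0.37, -0.66, 0.09, -0.61, -0.18], [0.46, -0.63, -0.54, 0.31, 0.02], [-0.77, 0.07, -0.56, 0.3, 0.02], [0.02, 0.03, -0.18, -0.35, 0.92], [-0.24, -0.4, 0.59, 0.56, 0.35]] @ diag([4.558475929317708, 2.6837034586830484, 2.4659925694948854, 0.0035058832315638983, 0.0011417803874664292]) @ [[-0.13, -0.48, 0.10, 0.86, 0.03], [-0.67, 0.38, 0.04, 0.13, -0.63], [-0.57, -0.49, -0.54, -0.3, 0.21], [0.45, -0.09, -0.68, 0.12, -0.56], [0.08, -0.61, 0.48, -0.37, -0.50]]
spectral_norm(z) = 4.56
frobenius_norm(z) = 5.84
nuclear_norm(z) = 9.71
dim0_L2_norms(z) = [2.35, 2.7, 1.43, 4.01, 1.76]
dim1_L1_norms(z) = [4.55, 6.34, 7.04, 0.99, 4.03]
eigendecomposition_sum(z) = [[(0.66+0.52j), -0.04+0.49j, (-0.17+0.49j), -0.79+0.21j, 0.57-0.20j],  [0.61-0.09j, 0.24+0.27j, 0.18+0.33j, (-0.28+0.53j), (0.18-0.41j)],  [(0.76-0.51j), 0.49+0.21j, 0.45+0.33j, (-0.04+0.9j), -0.02-0.67j],  [0.09-0.18j, (0.11-0.01j), 0.12+0.01j, (0.09+0.17j), -0.07-0.12j],  [(0.03+0.78j), (-0.38+0.26j), (-0.45+0.18j), (-0.63-0.44j), 0.49+0.29j]] + [[(0.66-0.52j), -0.04-0.49j, (-0.17-0.49j), (-0.79-0.21j), 0.57+0.20j],[0.61+0.09j, 0.24-0.27j, (0.18-0.33j), -0.28-0.53j, 0.18+0.41j],[(0.76+0.51j), (0.49-0.21j), (0.45-0.33j), (-0.04-0.9j), (-0.02+0.67j)],[0.09+0.18j, (0.11+0.01j), (0.12-0.01j), 0.09-0.17j, -0.07+0.12j],[(0.03-0.78j), -0.38-0.26j, (-0.45-0.18j), (-0.63+0.44j), 0.49-0.29j]] + [[(-0.03-0j), 0.11-0.00j, (-0.04+0j), -0.19+0.00j, (-0.04-0j)], [(0.4+0j), (-1.48+0j), 0.52-0.00j, (2.58-0j), 0.49+0.00j], [(-0.39-0j), 1.43-0.00j, -0.51+0.00j, (-2.5+0j), (-0.47-0j)], [(0.01+0j), -0.03+0.00j, (0.01-0j), 0.05-0.00j, (0.01+0j)], [-0.04-0.00j, (0.14-0j), -0.05+0.00j, -0.25+0.00j, -0.05-0.00j]] + [[-0.00-0.00j, -0j, 0.00-0.00j, 0j, -0j], [0j, -0.00+0.00j, -0.00+0.00j, (-0-0j), -0.00+0.00j], [(-0-0j), -0j, 0.00-0.00j, 0j, -0j], [0.00+0.00j, -0.00+0.00j, -0.00+0.00j, (-0-0j), -0.00+0.00j], [0.00+0.00j, -0.00+0.00j, (-0+0j), (-0-0j), (-0+0j)]] + [[-0.00-0.00j, -0j, 0.00-0.00j, -0.00-0.00j, 0.00-0.00j], [-0.00-0.00j, -0j, 0.00-0.00j, (-0-0j), -0j], [0j, -0.00+0.00j, -0.00+0.00j, (0.01+0j), -0.00+0.00j], [-0.00-0.00j, 0.00-0.00j, -0j, (-0-0j), 0.00-0.00j], [0j, (-0+0j), (-0+0j), 0.00+0.00j, -0.00+0.00j]]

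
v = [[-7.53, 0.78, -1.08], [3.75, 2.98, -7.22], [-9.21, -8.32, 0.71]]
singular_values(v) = [14.7, 7.06, 4.73]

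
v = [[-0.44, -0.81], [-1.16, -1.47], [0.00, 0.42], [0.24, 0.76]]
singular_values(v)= [2.24, 0.36]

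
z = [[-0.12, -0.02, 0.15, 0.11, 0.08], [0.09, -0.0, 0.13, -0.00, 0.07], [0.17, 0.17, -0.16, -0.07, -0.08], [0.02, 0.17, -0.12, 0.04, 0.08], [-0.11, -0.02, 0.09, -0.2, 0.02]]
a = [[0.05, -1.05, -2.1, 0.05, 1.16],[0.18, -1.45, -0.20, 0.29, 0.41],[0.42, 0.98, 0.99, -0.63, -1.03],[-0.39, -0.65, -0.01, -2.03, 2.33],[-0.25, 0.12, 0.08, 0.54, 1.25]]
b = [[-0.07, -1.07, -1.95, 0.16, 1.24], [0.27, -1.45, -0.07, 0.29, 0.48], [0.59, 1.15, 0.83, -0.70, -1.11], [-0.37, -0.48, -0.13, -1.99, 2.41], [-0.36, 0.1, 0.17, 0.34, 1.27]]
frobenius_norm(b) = 5.01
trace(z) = -0.22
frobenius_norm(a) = 4.99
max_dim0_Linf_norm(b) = 2.41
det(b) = 5.80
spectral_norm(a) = 3.89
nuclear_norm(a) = 9.28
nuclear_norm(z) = 1.06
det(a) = 5.15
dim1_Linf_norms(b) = [1.95, 1.45, 1.15, 2.41, 1.27]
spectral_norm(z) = 0.41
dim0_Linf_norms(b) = [0.59, 1.45, 1.95, 1.99, 2.41]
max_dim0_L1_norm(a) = 6.18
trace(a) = -1.19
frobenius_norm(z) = 0.54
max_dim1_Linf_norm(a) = 2.33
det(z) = 0.00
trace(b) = -1.41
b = a + z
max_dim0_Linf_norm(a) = 2.33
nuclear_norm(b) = 9.31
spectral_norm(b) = 3.95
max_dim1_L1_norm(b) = 5.38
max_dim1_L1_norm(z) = 0.65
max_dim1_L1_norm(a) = 5.41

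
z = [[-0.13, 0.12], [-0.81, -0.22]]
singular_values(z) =[0.84, 0.15]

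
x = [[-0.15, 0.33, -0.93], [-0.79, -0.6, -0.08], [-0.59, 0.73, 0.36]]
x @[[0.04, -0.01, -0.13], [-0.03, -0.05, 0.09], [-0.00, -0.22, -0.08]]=[[-0.02, 0.19, 0.12],[-0.01, 0.06, 0.06],[-0.05, -0.11, 0.11]]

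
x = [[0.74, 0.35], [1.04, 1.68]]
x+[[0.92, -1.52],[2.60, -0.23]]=[[1.66, -1.17], [3.64, 1.45]]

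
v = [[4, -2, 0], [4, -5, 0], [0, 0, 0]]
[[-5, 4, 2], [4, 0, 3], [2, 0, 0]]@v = [[-4, -10, 0], [16, -8, 0], [8, -4, 0]]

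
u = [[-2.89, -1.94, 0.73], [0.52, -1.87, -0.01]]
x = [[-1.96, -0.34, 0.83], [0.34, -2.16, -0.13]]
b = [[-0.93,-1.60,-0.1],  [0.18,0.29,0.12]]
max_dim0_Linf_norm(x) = 2.16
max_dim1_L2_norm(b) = 1.85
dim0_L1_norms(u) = [3.41, 3.81, 0.74]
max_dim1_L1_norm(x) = 3.13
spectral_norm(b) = 1.89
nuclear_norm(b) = 1.99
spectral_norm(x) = 2.19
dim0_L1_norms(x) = [2.3, 2.5, 0.96]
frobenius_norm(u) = 4.05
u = x + b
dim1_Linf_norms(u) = [2.89, 1.87]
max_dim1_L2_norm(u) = 3.56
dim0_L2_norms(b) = [0.95, 1.63, 0.16]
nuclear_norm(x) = 4.35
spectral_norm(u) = 3.62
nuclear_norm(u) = 5.44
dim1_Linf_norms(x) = [1.96, 2.16]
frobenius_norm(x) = 3.07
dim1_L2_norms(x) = [2.16, 2.19]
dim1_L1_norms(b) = [2.63, 0.59]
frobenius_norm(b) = 1.89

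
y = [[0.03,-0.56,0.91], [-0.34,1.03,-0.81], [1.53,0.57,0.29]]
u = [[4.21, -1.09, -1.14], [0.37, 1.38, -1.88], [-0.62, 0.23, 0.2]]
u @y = [[-1.25, -4.13, 4.38],  [-3.33, 0.14, -1.33],  [0.21, 0.70, -0.69]]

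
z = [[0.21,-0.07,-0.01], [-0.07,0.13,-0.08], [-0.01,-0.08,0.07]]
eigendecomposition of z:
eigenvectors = [[-0.8, 0.55, 0.24], [0.57, 0.56, 0.61], [-0.2, -0.62, 0.76]]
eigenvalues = [0.26, 0.15, 0.0]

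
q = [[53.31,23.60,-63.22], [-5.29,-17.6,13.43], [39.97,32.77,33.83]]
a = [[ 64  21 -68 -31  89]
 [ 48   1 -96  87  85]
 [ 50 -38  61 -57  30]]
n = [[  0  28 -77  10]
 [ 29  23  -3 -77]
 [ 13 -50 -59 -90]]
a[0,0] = 64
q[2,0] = 39.97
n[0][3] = 10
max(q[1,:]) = 13.43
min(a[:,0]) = 48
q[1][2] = 13.43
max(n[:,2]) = -3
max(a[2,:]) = 61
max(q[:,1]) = 32.77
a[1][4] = 85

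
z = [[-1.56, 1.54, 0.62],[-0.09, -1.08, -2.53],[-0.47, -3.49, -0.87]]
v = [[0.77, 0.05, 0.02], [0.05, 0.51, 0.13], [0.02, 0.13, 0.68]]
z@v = [[-1.11, 0.79, 0.59], [-0.17, -0.88, -1.86], [-0.55, -1.92, -1.05]]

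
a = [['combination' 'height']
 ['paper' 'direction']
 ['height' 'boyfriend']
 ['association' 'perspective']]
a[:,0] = ['combination', 'paper', 'height', 'association']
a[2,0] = 'height'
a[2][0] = 'height'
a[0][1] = 'height'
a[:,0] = ['combination', 'paper', 'height', 'association']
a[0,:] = ['combination', 'height']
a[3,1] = 'perspective'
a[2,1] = 'boyfriend'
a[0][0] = 'combination'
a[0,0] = 'combination'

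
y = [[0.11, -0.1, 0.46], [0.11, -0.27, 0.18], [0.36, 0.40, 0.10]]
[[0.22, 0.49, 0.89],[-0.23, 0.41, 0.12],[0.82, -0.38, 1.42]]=y@[[0.41, -0.20, 1.78], [1.50, -0.99, 1.50], [0.71, 0.9, 1.84]]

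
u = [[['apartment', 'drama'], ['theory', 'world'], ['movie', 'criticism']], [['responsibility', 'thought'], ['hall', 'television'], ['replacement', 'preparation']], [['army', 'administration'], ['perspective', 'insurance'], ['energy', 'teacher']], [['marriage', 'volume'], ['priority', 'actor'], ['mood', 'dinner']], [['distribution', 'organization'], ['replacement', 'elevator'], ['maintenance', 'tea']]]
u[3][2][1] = 'dinner'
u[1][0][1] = 'thought'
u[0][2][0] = 'movie'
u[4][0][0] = 'distribution'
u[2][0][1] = 'administration'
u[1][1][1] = 'television'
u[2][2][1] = 'teacher'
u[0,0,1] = 'drama'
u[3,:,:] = [['marriage', 'volume'], ['priority', 'actor'], ['mood', 'dinner']]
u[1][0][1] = 'thought'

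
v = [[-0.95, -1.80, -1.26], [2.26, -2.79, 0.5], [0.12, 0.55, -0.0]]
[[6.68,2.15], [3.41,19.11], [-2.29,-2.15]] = v @ [[-3.22, 2.36],[-3.46, -4.43],[2.07, 2.84]]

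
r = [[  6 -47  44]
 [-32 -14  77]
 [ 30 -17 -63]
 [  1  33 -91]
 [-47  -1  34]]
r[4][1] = -1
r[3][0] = 1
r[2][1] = -17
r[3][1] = 33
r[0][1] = -47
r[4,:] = [-47, -1, 34]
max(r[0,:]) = 44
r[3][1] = 33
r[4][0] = -47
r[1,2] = 77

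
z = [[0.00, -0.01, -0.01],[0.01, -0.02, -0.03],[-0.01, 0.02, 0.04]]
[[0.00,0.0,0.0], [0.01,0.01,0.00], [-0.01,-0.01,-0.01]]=z @ [[-0.58, -0.49, -0.23], [0.08, 0.07, 0.03], [-0.51, -0.44, -0.20]]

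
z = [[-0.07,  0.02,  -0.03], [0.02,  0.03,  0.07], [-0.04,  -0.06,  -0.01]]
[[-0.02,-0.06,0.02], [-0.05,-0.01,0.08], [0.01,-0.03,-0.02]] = z@[[0.42, 0.90, -0.53], [-0.36, -0.08, 0.57], [-0.66, -0.32, 1.00]]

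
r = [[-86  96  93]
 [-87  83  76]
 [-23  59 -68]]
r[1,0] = -87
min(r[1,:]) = -87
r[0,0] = -86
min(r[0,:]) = -86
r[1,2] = 76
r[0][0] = -86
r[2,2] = -68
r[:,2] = [93, 76, -68]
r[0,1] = 96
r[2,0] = -23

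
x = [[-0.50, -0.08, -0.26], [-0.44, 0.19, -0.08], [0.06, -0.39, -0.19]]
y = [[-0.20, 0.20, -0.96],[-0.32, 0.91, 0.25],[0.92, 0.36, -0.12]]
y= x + [[0.3, 0.28, -0.70], [0.12, 0.72, 0.33], [0.86, 0.75, 0.07]]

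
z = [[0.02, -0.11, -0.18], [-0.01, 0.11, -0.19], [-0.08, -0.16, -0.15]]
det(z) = -0.00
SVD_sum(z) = [[-0.03, -0.08, -0.18], [-0.02, -0.05, -0.11], [-0.03, -0.09, -0.19]] + [[-0.00, -0.02, 0.01], [0.02, 0.16, -0.08], [-0.01, -0.08, 0.04]] + [[0.05, -0.01, -0.0], [-0.01, 0.00, 0.0], [-0.04, 0.01, 0.00]]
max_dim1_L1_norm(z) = 0.39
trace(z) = -0.02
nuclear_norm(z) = 0.59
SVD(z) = [[-0.64, 0.09, -0.76], [-0.40, -0.89, 0.22], [-0.66, 0.44, 0.61]] @ diag([0.3210000728002776, 0.2003865327775949, 0.06711326801453153]) @ [[0.14,0.41,0.90],[-0.12,-0.9,0.43],[-0.98,0.17,0.07]]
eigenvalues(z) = [-0.29, 0.08, 0.19]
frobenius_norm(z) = 0.38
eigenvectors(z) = [[0.56, 0.94, 0.18],[0.37, -0.32, -0.91],[0.74, -0.1, 0.38]]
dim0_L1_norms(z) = [0.11, 0.38, 0.52]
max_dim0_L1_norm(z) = 0.52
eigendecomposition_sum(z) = [[-0.04, -0.07, -0.15], [-0.03, -0.05, -0.10], [-0.05, -0.10, -0.20]] + [[0.07, -0.01, -0.05], [-0.02, 0.0, 0.02], [-0.01, 0.0, 0.01]] + [[-0.01, -0.03, 0.02], [0.04, 0.15, -0.11], [-0.02, -0.07, 0.05]]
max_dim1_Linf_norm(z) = 0.19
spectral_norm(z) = 0.32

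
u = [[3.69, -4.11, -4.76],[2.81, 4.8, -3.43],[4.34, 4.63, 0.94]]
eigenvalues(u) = [(2.98+6.65j), (2.98-6.65j), (3.48+0j)]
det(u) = 184.52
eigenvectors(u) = [[-0.67+0.00j,-0.67-0.00j,0.76+0.00j], [(-0.21+0.38j),-0.21-0.38j,-0.47+0.00j], [(0.08+0.6j),0.08-0.60j,0.44+0.00j]]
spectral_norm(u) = 8.55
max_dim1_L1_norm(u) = 12.56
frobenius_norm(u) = 11.71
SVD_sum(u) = [[-0.07, -0.09, 0.02], [3.57, 4.80, -1.23], [3.50, 4.70, -1.21]] + [[3.32,-3.81,-5.21], [0.56,-0.65,-0.88], [-0.51,0.59,0.8]] + [[0.43, -0.21, 0.43], [-1.32, 0.64, -1.31], [1.36, -0.66, 1.35]]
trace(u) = 9.43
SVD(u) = [[-0.01, 0.97, -0.22], [0.71, 0.17, 0.68], [0.70, -0.15, -0.7]] @ diag([8.551989036280416, 7.4497059328300805, 2.896250168354916]) @ [[0.58, 0.79, -0.2],[0.46, -0.52, -0.72],[-0.67, 0.33, -0.67]]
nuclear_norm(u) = 18.90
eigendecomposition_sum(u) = [[(1.36+2.26j), (-0.79+3.27j), (-3.18-0.41j)], [(1.71-0.07j), 1.61+1.46j, (-1.22+1.68j)], [(1.89-1.5j), (3.05+0.32j), (0.01+2.93j)]] + [[(1.36-2.26j), -0.79-3.27j, -3.18+0.41j], [(1.71+0.07j), (1.61-1.46j), (-1.22-1.68j)], [1.89+1.50j, (3.05-0.32j), 0.01-2.93j]] + [[0.98-0.00j,(-2.54-0j),(1.59+0j)], [(-0.61+0j),(1.57+0j),-0.99-0.00j], [0.57-0.00j,(-1.47-0j),0.92+0.00j]]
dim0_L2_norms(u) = [6.35, 7.83, 5.94]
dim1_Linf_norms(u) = [4.76, 4.8, 4.63]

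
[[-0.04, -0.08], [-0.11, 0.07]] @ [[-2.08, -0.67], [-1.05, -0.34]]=[[0.17, 0.05],[0.16, 0.05]]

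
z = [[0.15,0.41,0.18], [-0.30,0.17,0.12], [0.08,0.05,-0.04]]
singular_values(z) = [0.49, 0.35, 0.05]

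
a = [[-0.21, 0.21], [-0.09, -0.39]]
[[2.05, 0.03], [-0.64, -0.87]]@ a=[[-0.43, 0.42], [0.21, 0.20]]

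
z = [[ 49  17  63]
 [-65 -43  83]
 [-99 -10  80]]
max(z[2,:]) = 80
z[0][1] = 17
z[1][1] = -43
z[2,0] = -99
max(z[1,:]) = 83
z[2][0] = -99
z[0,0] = 49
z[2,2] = 80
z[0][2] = 63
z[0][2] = 63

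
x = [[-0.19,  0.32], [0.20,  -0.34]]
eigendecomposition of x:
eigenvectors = [[0.86, -0.69], [0.51, 0.73]]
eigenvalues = [-0.0, -0.53]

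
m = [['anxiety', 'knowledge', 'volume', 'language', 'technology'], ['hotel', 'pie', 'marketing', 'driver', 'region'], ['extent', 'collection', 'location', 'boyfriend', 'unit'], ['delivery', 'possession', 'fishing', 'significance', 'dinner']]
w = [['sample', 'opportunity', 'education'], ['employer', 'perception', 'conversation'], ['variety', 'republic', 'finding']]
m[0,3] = 'language'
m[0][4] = 'technology'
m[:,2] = ['volume', 'marketing', 'location', 'fishing']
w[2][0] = 'variety'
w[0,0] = 'sample'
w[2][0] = 'variety'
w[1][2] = 'conversation'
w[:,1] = ['opportunity', 'perception', 'republic']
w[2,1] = 'republic'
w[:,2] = ['education', 'conversation', 'finding']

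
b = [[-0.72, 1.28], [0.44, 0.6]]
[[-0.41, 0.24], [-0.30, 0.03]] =b@ [[-0.14, -0.10], [-0.40, 0.13]]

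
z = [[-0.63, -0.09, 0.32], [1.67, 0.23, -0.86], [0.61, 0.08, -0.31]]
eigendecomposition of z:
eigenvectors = [[0.33, -0.11, 0.36],[-0.89, -0.88, -0.79],[-0.33, -0.47, 0.49]]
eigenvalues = [-0.71, -0.01, 0.01]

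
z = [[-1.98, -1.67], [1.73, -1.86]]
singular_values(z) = [2.63, 2.5]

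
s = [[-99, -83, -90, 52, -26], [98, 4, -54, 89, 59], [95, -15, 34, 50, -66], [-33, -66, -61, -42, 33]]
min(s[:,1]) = -83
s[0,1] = -83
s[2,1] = -15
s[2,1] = -15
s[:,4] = [-26, 59, -66, 33]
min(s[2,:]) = -66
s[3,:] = [-33, -66, -61, -42, 33]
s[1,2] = -54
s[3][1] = -66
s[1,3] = 89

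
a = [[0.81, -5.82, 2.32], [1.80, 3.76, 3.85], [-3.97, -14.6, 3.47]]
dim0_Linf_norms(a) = [3.97, 14.6, 3.85]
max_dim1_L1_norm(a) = 22.04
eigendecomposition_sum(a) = [[1.47+0.00j, -0.61+0.00j, -0.66+0.00j], [-0.45+0.00j, 0.19+0.00j, (0.2+0j)], [-0.46+0.00j, 0.19+0.00j, (0.21+0j)]] + [[(-0.33+1.15j),(-2.61+2.52j),(1.49+1.19j)], [(1.12+0.77j),1.79+3.72j,1.82-1.19j], [-1.75+1.84j,(-7.4+2.16j),(1.63+3.72j)]] + [[(-0.33-1.15j), (-2.61-2.52j), 1.49-1.19j], [1.12-0.77j, (1.79-3.72j), (1.82+1.19j)], [(-1.75-1.84j), -7.40-2.16j, (1.63-3.72j)]]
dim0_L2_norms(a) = [4.43, 16.16, 5.68]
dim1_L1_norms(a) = [8.95, 9.41, 22.04]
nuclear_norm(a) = 23.70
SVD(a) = [[0.35,0.37,-0.86], [-0.19,0.93,0.32], [0.92,0.06,0.39]] @ diag([16.88094237824018, 4.96878007873051, 1.8487317143776552]) @ [[-0.22,-0.96,0.19], [0.35,0.11,0.93], [-0.91,0.27,0.31]]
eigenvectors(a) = [[(-0.92+0j), 0.34-0.18j, (0.34+0.18j)], [0.28+0.00j, -0.07-0.43j, (-0.07+0.43j)], [0.29+0.00j, 0.81+0.00j, (0.81-0j)]]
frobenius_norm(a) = 17.69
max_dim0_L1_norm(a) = 24.18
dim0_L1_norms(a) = [6.58, 24.18, 9.64]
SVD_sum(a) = [[-1.28, -5.58, 1.12], [0.72, 3.11, -0.63], [-3.41, -14.83, 2.98]] + [[0.64,0.19,1.70],[1.62,0.49,4.29],[0.1,0.03,0.26]] + [[1.45, -0.43, -0.5], [-0.53, 0.16, 0.18], [-0.66, 0.20, 0.23]]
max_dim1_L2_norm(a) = 15.52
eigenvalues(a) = [(1.86+0j), (3.09+8.59j), (3.09-8.59j)]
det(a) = 155.07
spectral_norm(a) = 16.88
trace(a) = 8.04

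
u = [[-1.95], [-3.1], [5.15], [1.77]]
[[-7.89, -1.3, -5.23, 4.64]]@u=[[0.69]]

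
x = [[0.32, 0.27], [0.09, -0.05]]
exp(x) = [[1.39, 0.31], [0.1, 0.96]]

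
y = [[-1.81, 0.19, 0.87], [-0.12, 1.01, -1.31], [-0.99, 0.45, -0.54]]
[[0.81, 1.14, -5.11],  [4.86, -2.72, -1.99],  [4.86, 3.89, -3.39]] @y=[[3.46, -0.99, 1.97],[-6.5, -2.72, 8.87],[-5.91, 3.33, 0.96]]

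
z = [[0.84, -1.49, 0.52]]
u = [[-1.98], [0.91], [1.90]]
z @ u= [[-2.03]]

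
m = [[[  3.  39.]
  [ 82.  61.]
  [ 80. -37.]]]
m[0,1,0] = 82.0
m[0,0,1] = 39.0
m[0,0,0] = 3.0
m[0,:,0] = [3.0, 82.0, 80.0]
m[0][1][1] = 61.0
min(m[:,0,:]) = 3.0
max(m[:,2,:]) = 80.0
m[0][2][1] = -37.0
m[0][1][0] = 82.0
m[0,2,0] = 80.0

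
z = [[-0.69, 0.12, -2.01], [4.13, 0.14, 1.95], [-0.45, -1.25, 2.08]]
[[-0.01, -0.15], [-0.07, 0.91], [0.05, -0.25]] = z@ [[-0.02, 0.21],[-0.02, 0.14],[0.01, 0.01]]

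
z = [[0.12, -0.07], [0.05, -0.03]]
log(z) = [[-1.01-0.98j, -3.35+2.39j], [2.40-1.70j, (-8.2+4.13j)]]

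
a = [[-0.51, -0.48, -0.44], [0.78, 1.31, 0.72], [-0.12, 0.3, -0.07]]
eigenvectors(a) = [[0.31, -0.68, -0.62],[-0.92, 0.5, -0.06],[-0.24, -0.54, 0.78]]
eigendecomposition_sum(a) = [[-0.18, -0.44, -0.18], [0.54, 1.28, 0.53], [0.14, 0.33, 0.14]] + [[-0.33, -0.04, -0.26], [0.24, 0.03, 0.19], [-0.26, -0.03, -0.21]] + [[-0.00, -0.00, 0.0], [-0.00, -0.00, 0.0], [0.0, 0.00, -0.0]]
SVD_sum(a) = [[-0.39, -0.60, -0.36], [0.82, 1.27, 0.75], [0.07, 0.10, 0.06]] + [[-0.12, 0.12, -0.08], [-0.04, 0.04, -0.03], [-0.19, 0.2, -0.13]] + [[-0.0, -0.00, 0.0], [-0.00, -0.0, 0.0], [0.00, 0.00, -0.00]]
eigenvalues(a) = [1.23, -0.5, -0.0]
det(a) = 0.00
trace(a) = 0.73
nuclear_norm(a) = 2.23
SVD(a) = [[-0.43,-0.52,-0.73], [0.90,-0.18,-0.40], [0.07,-0.83,0.55]] @ diag([1.8721095853813856, 0.3626371350423641, 9.279765624664066e-05]) @ [[0.49,0.75,0.44], [0.62,-0.66,0.43], [0.62,0.06,-0.78]]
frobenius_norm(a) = 1.91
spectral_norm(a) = 1.87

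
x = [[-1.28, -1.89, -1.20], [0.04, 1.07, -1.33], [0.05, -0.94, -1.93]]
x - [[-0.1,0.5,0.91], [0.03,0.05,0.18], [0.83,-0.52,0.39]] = [[-1.18, -2.39, -2.11], [0.01, 1.02, -1.51], [-0.78, -0.42, -2.32]]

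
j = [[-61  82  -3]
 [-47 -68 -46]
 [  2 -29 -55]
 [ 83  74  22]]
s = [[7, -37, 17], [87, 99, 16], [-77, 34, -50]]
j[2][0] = 2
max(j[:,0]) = 83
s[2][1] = 34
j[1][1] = -68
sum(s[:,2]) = -17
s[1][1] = 99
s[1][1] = 99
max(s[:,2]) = 17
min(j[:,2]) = -55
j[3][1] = 74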